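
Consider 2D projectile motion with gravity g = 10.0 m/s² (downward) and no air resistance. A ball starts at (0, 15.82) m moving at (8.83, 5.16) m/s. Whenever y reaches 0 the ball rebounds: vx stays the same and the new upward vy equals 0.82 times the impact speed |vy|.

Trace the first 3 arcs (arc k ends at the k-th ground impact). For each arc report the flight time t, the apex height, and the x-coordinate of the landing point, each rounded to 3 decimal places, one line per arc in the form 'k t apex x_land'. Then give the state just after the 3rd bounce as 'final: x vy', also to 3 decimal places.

Arc 1: start y=15.820, vy=5.160 → t=2.368, apex=17.151, x_land=20.910, impact vy=-18.521
  bounce: vy ← 0.82·18.521 = 15.187
Arc 2: start y=0.000, vy=15.187 → t=3.037, apex=11.533, x_land=47.731, impact vy=-15.187
  bounce: vy ← 0.82·15.187 = 12.453
Arc 3: start y=0.000, vy=12.453 → t=2.491, apex=7.754, x_land=69.724, impact vy=-12.453
  bounce: vy ← 0.82·12.453 = 10.212

1 2.368 17.151 20.910
2 3.037 11.533 47.731
3 2.491 7.754 69.724
final: 69.724 10.212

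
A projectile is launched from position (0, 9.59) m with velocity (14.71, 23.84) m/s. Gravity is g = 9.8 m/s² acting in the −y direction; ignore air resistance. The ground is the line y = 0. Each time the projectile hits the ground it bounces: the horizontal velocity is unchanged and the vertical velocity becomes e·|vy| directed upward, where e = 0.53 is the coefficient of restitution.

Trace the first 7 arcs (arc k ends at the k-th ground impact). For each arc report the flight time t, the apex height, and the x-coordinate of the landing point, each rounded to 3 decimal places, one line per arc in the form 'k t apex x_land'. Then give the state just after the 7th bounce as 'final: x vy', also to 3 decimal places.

Arc 1: start y=9.590, vy=23.840 → t=5.239, apex=38.587, x_land=77.064, impact vy=-27.501
  bounce: vy ← 0.53·27.501 = 14.576
Arc 2: start y=0.000, vy=14.576 → t=2.975, apex=10.839, x_land=120.820, impact vy=-14.576
  bounce: vy ← 0.53·14.576 = 7.725
Arc 3: start y=0.000, vy=7.725 → t=1.577, apex=3.045, x_land=144.011, impact vy=-7.725
  bounce: vy ← 0.53·7.725 = 4.094
Arc 4: start y=0.000, vy=4.094 → t=0.836, apex=0.855, x_land=156.303, impact vy=-4.094
  bounce: vy ← 0.53·4.094 = 2.170
Arc 5: start y=0.000, vy=2.170 → t=0.443, apex=0.240, x_land=162.817, impact vy=-2.170
  bounce: vy ← 0.53·2.170 = 1.150
Arc 6: start y=0.000, vy=1.150 → t=0.235, apex=0.067, x_land=166.270, impact vy=-1.150
  bounce: vy ← 0.53·1.150 = 0.610
Arc 7: start y=0.000, vy=0.610 → t=0.124, apex=0.019, x_land=168.099, impact vy=-0.610
  bounce: vy ← 0.53·0.610 = 0.323

1 5.239 38.587 77.064
2 2.975 10.839 120.820
3 1.577 3.045 144.011
4 0.836 0.855 156.303
5 0.443 0.240 162.817
6 0.235 0.067 166.270
7 0.124 0.019 168.099
final: 168.099 0.323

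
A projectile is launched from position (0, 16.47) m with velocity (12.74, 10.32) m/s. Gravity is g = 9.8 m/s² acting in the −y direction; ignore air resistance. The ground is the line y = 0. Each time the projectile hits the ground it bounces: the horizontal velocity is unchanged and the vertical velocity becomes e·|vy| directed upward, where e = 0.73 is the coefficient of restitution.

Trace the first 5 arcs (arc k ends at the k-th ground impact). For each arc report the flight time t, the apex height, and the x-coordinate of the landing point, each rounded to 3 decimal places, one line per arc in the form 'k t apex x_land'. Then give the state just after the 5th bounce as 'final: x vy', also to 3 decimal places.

Arc 1: start y=16.470, vy=10.320 → t=3.167, apex=21.904, x_land=40.352, impact vy=-20.720
  bounce: vy ← 0.73·20.720 = 15.126
Arc 2: start y=0.000, vy=15.126 → t=3.087, apex=11.673, x_land=79.678, impact vy=-15.126
  bounce: vy ← 0.73·15.126 = 11.042
Arc 3: start y=0.000, vy=11.042 → t=2.253, apex=6.220, x_land=108.387, impact vy=-11.042
  bounce: vy ← 0.73·11.042 = 8.060
Arc 4: start y=0.000, vy=8.060 → t=1.645, apex=3.315, x_land=129.344, impact vy=-8.060
  bounce: vy ← 0.73·8.060 = 5.884
Arc 5: start y=0.000, vy=5.884 → t=1.201, apex=1.766, x_land=144.642, impact vy=-5.884
  bounce: vy ← 0.73·5.884 = 4.295

1 3.167 21.904 40.352
2 3.087 11.673 79.678
3 2.253 6.220 108.387
4 1.645 3.315 129.344
5 1.201 1.766 144.642
final: 144.642 4.295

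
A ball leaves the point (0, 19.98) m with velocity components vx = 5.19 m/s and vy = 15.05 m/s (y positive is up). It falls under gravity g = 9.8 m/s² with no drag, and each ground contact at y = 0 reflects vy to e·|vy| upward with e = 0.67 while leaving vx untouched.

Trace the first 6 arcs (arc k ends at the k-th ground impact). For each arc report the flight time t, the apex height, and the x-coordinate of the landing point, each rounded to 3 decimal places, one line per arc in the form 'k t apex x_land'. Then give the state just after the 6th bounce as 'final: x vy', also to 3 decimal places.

1 4.073 31.536 21.137
2 3.399 14.157 38.780
3 2.278 6.355 50.601
4 1.526 2.853 58.521
5 1.022 1.281 63.828
6 0.685 0.575 67.383
final: 67.383 2.249

Arc 1: start y=19.980, vy=15.050 → t=4.073, apex=31.536, x_land=21.137, impact vy=-24.862
  bounce: vy ← 0.67·24.862 = 16.657
Arc 2: start y=0.000, vy=16.657 → t=3.399, apex=14.157, x_land=38.780, impact vy=-16.657
  bounce: vy ← 0.67·16.657 = 11.160
Arc 3: start y=0.000, vy=11.160 → t=2.278, apex=6.355, x_land=50.601, impact vy=-11.160
  bounce: vy ← 0.67·11.160 = 7.478
Arc 4: start y=0.000, vy=7.478 → t=1.526, apex=2.853, x_land=58.521, impact vy=-7.478
  bounce: vy ← 0.67·7.478 = 5.010
Arc 5: start y=0.000, vy=5.010 → t=1.022, apex=1.281, x_land=63.828, impact vy=-5.010
  bounce: vy ← 0.67·5.010 = 3.357
Arc 6: start y=0.000, vy=3.357 → t=0.685, apex=0.575, x_land=67.383, impact vy=-3.357
  bounce: vy ← 0.67·3.357 = 2.249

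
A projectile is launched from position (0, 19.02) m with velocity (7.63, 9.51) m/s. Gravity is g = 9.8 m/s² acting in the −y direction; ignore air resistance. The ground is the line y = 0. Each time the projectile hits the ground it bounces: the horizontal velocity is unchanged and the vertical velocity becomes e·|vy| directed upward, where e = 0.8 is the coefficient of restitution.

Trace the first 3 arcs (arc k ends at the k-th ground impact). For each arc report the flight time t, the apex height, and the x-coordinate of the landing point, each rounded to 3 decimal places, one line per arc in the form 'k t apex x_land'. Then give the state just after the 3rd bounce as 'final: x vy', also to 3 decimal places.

1 3.167 23.634 24.161
2 3.514 15.126 50.973
3 2.811 9.681 72.422
final: 72.422 11.020

Arc 1: start y=19.020, vy=9.510 → t=3.167, apex=23.634, x_land=24.161, impact vy=-21.523
  bounce: vy ← 0.8·21.523 = 17.218
Arc 2: start y=0.000, vy=17.218 → t=3.514, apex=15.126, x_land=50.973, impact vy=-17.218
  bounce: vy ← 0.8·17.218 = 13.775
Arc 3: start y=0.000, vy=13.775 → t=2.811, apex=9.681, x_land=72.422, impact vy=-13.775
  bounce: vy ← 0.8·13.775 = 11.020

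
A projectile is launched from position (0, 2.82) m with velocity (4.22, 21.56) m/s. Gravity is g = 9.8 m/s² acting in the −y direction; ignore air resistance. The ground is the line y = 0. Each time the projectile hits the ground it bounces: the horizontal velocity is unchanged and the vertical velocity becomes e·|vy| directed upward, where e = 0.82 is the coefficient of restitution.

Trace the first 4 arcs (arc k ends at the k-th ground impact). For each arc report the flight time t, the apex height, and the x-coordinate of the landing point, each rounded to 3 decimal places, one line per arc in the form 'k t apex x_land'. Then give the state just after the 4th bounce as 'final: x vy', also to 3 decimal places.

1 4.527 26.536 19.104
2 3.816 17.843 35.210
3 3.130 11.998 48.417
4 2.566 8.067 59.246
final: 59.246 10.311

Arc 1: start y=2.820, vy=21.560 → t=4.527, apex=26.536, x_land=19.104, impact vy=-22.806
  bounce: vy ← 0.82·22.806 = 18.701
Arc 2: start y=0.000, vy=18.701 → t=3.816, apex=17.843, x_land=35.210, impact vy=-18.701
  bounce: vy ← 0.82·18.701 = 15.335
Arc 3: start y=0.000, vy=15.335 → t=3.130, apex=11.998, x_land=48.417, impact vy=-15.335
  bounce: vy ← 0.82·15.335 = 12.574
Arc 4: start y=0.000, vy=12.574 → t=2.566, apex=8.067, x_land=59.246, impact vy=-12.574
  bounce: vy ← 0.82·12.574 = 10.311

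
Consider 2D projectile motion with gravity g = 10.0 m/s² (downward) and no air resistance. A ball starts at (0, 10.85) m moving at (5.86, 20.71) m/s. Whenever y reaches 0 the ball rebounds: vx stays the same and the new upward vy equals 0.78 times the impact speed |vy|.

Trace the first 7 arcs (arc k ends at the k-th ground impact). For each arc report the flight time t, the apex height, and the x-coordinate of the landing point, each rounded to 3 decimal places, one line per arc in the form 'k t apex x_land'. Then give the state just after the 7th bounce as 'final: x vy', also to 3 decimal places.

Arc 1: start y=10.850, vy=20.710 → t=4.612, apex=32.295, x_land=27.029, impact vy=-25.415
  bounce: vy ← 0.78·25.415 = 19.823
Arc 2: start y=0.000, vy=19.823 → t=3.965, apex=19.648, x_land=50.262, impact vy=-19.823
  bounce: vy ← 0.78·19.823 = 15.462
Arc 3: start y=0.000, vy=15.462 → t=3.092, apex=11.954, x_land=68.384, impact vy=-15.462
  bounce: vy ← 0.78·15.462 = 12.061
Arc 4: start y=0.000, vy=12.061 → t=2.412, apex=7.273, x_land=82.519, impact vy=-12.061
  bounce: vy ← 0.78·12.061 = 9.407
Arc 5: start y=0.000, vy=9.407 → t=1.881, apex=4.425, x_land=93.544, impact vy=-9.407
  bounce: vy ← 0.78·9.407 = 7.338
Arc 6: start y=0.000, vy=7.338 → t=1.468, apex=2.692, x_land=102.144, impact vy=-7.338
  bounce: vy ← 0.78·7.338 = 5.723
Arc 7: start y=0.000, vy=5.723 → t=1.145, apex=1.638, x_land=108.852, impact vy=-5.723
  bounce: vy ← 0.78·5.723 = 4.464

1 4.612 32.295 27.029
2 3.965 19.648 50.262
3 3.092 11.954 68.384
4 2.412 7.273 82.519
5 1.881 4.425 93.544
6 1.468 2.692 102.144
7 1.145 1.638 108.852
final: 108.852 4.464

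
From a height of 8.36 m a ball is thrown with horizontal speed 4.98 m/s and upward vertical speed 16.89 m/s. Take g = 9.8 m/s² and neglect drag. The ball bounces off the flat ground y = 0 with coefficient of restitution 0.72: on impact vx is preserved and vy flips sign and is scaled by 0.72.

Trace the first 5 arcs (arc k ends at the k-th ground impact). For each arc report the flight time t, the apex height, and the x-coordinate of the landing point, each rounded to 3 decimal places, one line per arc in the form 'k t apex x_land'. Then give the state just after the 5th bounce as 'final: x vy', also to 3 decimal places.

Arc 1: start y=8.360, vy=16.890 → t=3.886, apex=22.915, x_land=19.352, impact vy=-21.193
  bounce: vy ← 0.72·21.193 = 15.259
Arc 2: start y=0.000, vy=15.259 → t=3.114, apex=11.879, x_land=34.860, impact vy=-15.259
  bounce: vy ← 0.72·15.259 = 10.986
Arc 3: start y=0.000, vy=10.986 → t=2.242, apex=6.158, x_land=46.026, impact vy=-10.986
  bounce: vy ← 0.72·10.986 = 7.910
Arc 4: start y=0.000, vy=7.910 → t=1.614, apex=3.192, x_land=54.065, impact vy=-7.910
  bounce: vy ← 0.72·7.910 = 5.695
Arc 5: start y=0.000, vy=5.695 → t=1.162, apex=1.655, x_land=59.853, impact vy=-5.695
  bounce: vy ← 0.72·5.695 = 4.101

1 3.886 22.915 19.352
2 3.114 11.879 34.860
3 2.242 6.158 46.026
4 1.614 3.192 54.065
5 1.162 1.655 59.853
final: 59.853 4.101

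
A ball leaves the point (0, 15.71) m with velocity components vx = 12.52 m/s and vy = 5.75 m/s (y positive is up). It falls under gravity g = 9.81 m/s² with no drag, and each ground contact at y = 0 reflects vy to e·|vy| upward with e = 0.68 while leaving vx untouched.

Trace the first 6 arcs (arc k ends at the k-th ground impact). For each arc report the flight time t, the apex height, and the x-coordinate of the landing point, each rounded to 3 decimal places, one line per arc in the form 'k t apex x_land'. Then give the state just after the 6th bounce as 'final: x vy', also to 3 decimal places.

1 2.469 17.395 30.916
2 2.561 8.044 62.981
3 1.742 3.719 84.786
4 1.184 1.720 99.613
5 0.805 0.795 109.695
6 0.548 0.368 116.552
final: 116.552 1.826

Arc 1: start y=15.710, vy=5.750 → t=2.469, apex=17.395, x_land=30.916, impact vy=-18.474
  bounce: vy ← 0.68·18.474 = 12.562
Arc 2: start y=0.000, vy=12.562 → t=2.561, apex=8.044, x_land=62.981, impact vy=-12.562
  bounce: vy ← 0.68·12.562 = 8.542
Arc 3: start y=0.000, vy=8.542 → t=1.742, apex=3.719, x_land=84.786, impact vy=-8.542
  bounce: vy ← 0.68·8.542 = 5.809
Arc 4: start y=0.000, vy=5.809 → t=1.184, apex=1.720, x_land=99.613, impact vy=-5.809
  bounce: vy ← 0.68·5.809 = 3.950
Arc 5: start y=0.000, vy=3.950 → t=0.805, apex=0.795, x_land=109.695, impact vy=-3.950
  bounce: vy ← 0.68·3.950 = 2.686
Arc 6: start y=0.000, vy=2.686 → t=0.548, apex=0.368, x_land=116.552, impact vy=-2.686
  bounce: vy ← 0.68·2.686 = 1.826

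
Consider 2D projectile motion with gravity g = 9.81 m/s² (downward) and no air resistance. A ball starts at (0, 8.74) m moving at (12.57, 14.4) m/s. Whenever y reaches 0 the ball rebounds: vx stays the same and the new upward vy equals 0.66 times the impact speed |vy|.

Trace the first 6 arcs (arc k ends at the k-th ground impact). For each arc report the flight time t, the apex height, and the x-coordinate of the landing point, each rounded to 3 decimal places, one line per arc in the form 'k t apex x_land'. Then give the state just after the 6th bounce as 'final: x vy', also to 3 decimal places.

Arc 1: start y=8.740, vy=14.400 → t=3.452, apex=19.309, x_land=43.391, impact vy=-19.464
  bounce: vy ← 0.66·19.464 = 12.846
Arc 2: start y=0.000, vy=12.846 → t=2.619, apex=8.411, x_land=76.312, impact vy=-12.846
  bounce: vy ← 0.66·12.846 = 8.478
Arc 3: start y=0.000, vy=8.478 → t=1.729, apex=3.664, x_land=98.039, impact vy=-8.478
  bounce: vy ← 0.66·8.478 = 5.596
Arc 4: start y=0.000, vy=5.596 → t=1.141, apex=1.596, x_land=112.380, impact vy=-5.596
  bounce: vy ← 0.66·5.596 = 3.693
Arc 5: start y=0.000, vy=3.693 → t=0.753, apex=0.695, x_land=121.844, impact vy=-3.693
  bounce: vy ← 0.66·3.693 = 2.438
Arc 6: start y=0.000, vy=2.438 → t=0.497, apex=0.303, x_land=128.091, impact vy=-2.438
  bounce: vy ← 0.66·2.438 = 1.609

1 3.452 19.309 43.391
2 2.619 8.411 76.312
3 1.729 3.664 98.039
4 1.141 1.596 112.380
5 0.753 0.695 121.844
6 0.497 0.303 128.091
final: 128.091 1.609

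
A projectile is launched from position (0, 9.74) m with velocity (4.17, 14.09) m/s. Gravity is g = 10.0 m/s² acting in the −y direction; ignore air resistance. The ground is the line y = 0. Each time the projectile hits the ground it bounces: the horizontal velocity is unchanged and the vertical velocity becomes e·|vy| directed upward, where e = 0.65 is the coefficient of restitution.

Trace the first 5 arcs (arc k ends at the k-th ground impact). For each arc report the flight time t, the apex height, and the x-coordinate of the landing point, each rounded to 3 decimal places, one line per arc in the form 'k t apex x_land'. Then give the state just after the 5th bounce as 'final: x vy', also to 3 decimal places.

Arc 1: start y=9.740, vy=14.090 → t=3.392, apex=19.666, x_land=14.146, impact vy=-19.833
  bounce: vy ← 0.65·19.833 = 12.891
Arc 2: start y=0.000, vy=12.891 → t=2.578, apex=8.309, x_land=24.897, impact vy=-12.891
  bounce: vy ← 0.65·12.891 = 8.379
Arc 3: start y=0.000, vy=8.379 → t=1.676, apex=3.511, x_land=31.885, impact vy=-8.379
  bounce: vy ← 0.65·8.379 = 5.447
Arc 4: start y=0.000, vy=5.447 → t=1.089, apex=1.483, x_land=36.428, impact vy=-5.447
  bounce: vy ← 0.65·5.447 = 3.540
Arc 5: start y=0.000, vy=3.540 → t=0.708, apex=0.627, x_land=39.380, impact vy=-3.540
  bounce: vy ← 0.65·3.540 = 2.301

1 3.392 19.666 14.146
2 2.578 8.309 24.897
3 1.676 3.511 31.885
4 1.089 1.483 36.428
5 0.708 0.627 39.380
final: 39.380 2.301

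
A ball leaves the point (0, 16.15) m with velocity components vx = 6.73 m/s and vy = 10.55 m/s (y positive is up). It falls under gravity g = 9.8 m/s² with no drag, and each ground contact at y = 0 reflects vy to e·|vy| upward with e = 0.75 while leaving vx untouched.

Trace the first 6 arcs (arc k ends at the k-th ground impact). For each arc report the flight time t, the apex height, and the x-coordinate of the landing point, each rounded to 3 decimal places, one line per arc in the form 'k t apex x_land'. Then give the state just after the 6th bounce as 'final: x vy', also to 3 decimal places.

Arc 1: start y=16.150, vy=10.550 → t=3.187, apex=21.829, x_land=21.450, impact vy=-20.684
  bounce: vy ← 0.75·20.684 = 15.513
Arc 2: start y=0.000, vy=15.513 → t=3.166, apex=12.279, x_land=42.757, impact vy=-15.513
  bounce: vy ← 0.75·15.513 = 11.635
Arc 3: start y=0.000, vy=11.635 → t=2.374, apex=6.907, x_land=58.737, impact vy=-11.635
  bounce: vy ← 0.75·11.635 = 8.726
Arc 4: start y=0.000, vy=8.726 → t=1.781, apex=3.885, x_land=70.722, impact vy=-8.726
  bounce: vy ← 0.75·8.726 = 6.545
Arc 5: start y=0.000, vy=6.545 → t=1.336, apex=2.185, x_land=79.711, impact vy=-6.545
  bounce: vy ← 0.75·6.545 = 4.908
Arc 6: start y=0.000, vy=4.908 → t=1.002, apex=1.229, x_land=86.453, impact vy=-4.908
  bounce: vy ← 0.75·4.908 = 3.681

1 3.187 21.829 21.450
2 3.166 12.279 42.757
3 2.374 6.907 58.737
4 1.781 3.885 70.722
5 1.336 2.185 79.711
6 1.002 1.229 86.453
final: 86.453 3.681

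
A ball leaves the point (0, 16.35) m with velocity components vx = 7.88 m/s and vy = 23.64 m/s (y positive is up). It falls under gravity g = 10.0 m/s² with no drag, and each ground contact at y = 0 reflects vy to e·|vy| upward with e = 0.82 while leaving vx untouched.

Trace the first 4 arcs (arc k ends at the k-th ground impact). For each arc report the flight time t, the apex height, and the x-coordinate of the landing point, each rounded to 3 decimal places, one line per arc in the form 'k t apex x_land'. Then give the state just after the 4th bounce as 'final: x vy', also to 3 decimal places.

1 5.340 44.292 42.082
2 4.881 29.782 80.545
3 4.003 20.026 112.086
4 3.282 13.465 137.948
final: 137.948 13.457

Arc 1: start y=16.350, vy=23.640 → t=5.340, apex=44.292, x_land=42.082, impact vy=-29.763
  bounce: vy ← 0.82·29.763 = 24.406
Arc 2: start y=0.000, vy=24.406 → t=4.881, apex=29.782, x_land=80.545, impact vy=-24.406
  bounce: vy ← 0.82·24.406 = 20.013
Arc 3: start y=0.000, vy=20.013 → t=4.003, apex=20.026, x_land=112.086, impact vy=-20.013
  bounce: vy ← 0.82·20.013 = 16.410
Arc 4: start y=0.000, vy=16.410 → t=3.282, apex=13.465, x_land=137.948, impact vy=-16.410
  bounce: vy ← 0.82·16.410 = 13.457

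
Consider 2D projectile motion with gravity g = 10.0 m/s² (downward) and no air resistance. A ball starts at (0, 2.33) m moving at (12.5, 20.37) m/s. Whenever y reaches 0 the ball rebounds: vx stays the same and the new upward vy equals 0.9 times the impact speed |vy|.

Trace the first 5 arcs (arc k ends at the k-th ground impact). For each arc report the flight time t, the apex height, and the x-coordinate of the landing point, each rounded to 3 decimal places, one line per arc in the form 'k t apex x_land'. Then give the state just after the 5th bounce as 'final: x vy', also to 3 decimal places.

Arc 1: start y=2.330, vy=20.370 → t=4.185, apex=23.077, x_land=52.317, impact vy=-21.483
  bounce: vy ← 0.9·21.483 = 19.335
Arc 2: start y=0.000, vy=19.335 → t=3.867, apex=18.692, x_land=100.654, impact vy=-19.335
  bounce: vy ← 0.9·19.335 = 17.402
Arc 3: start y=0.000, vy=17.402 → t=3.480, apex=15.141, x_land=144.158, impact vy=-17.402
  bounce: vy ← 0.9·17.402 = 15.661
Arc 4: start y=0.000, vy=15.661 → t=3.132, apex=12.264, x_land=183.312, impact vy=-15.661
  bounce: vy ← 0.9·15.661 = 14.095
Arc 5: start y=0.000, vy=14.095 → t=2.819, apex=9.934, x_land=218.550, impact vy=-14.095
  bounce: vy ← 0.9·14.095 = 12.686

1 4.185 23.077 52.317
2 3.867 18.692 100.654
3 3.480 15.141 144.158
4 3.132 12.264 183.312
5 2.819 9.934 218.550
final: 218.550 12.686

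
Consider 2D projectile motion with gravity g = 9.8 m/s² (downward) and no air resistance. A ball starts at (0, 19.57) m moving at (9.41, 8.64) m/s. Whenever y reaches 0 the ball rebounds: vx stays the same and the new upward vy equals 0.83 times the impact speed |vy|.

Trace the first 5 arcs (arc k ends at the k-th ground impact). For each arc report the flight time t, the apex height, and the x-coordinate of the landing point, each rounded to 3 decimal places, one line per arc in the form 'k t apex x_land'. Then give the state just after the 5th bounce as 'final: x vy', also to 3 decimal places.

Arc 1: start y=19.570, vy=8.640 → t=3.066, apex=23.379, x_land=28.850, impact vy=-21.406
  bounce: vy ← 0.83·21.406 = 17.767
Arc 2: start y=0.000, vy=17.767 → t=3.626, apex=16.106, x_land=62.970, impact vy=-17.767
  bounce: vy ← 0.83·17.767 = 14.747
Arc 3: start y=0.000, vy=14.747 → t=3.010, apex=11.095, x_land=91.290, impact vy=-14.747
  bounce: vy ← 0.83·14.747 = 12.240
Arc 4: start y=0.000, vy=12.240 → t=2.498, apex=7.643, x_land=114.795, impact vy=-12.240
  bounce: vy ← 0.83·12.240 = 10.159
Arc 5: start y=0.000, vy=10.159 → t=2.073, apex=5.266, x_land=134.305, impact vy=-10.159
  bounce: vy ← 0.83·10.159 = 8.432

1 3.066 23.379 28.850
2 3.626 16.106 62.970
3 3.010 11.095 91.290
4 2.498 7.643 114.795
5 2.073 5.266 134.305
final: 134.305 8.432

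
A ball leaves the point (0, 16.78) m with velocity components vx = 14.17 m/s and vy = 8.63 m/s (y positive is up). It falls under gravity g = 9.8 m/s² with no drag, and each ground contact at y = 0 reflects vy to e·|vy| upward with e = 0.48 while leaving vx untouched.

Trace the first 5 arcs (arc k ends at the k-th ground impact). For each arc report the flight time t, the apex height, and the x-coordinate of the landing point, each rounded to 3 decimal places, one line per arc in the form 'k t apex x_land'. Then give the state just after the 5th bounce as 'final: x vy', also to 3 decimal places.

Arc 1: start y=16.780, vy=8.630 → t=2.930, apex=20.580, x_land=41.518, impact vy=-20.084
  bounce: vy ← 0.48·20.084 = 9.640
Arc 2: start y=0.000, vy=9.640 → t=1.967, apex=4.742, x_land=69.396, impact vy=-9.640
  bounce: vy ← 0.48·9.640 = 4.627
Arc 3: start y=0.000, vy=4.627 → t=0.944, apex=1.092, x_land=82.778, impact vy=-4.627
  bounce: vy ← 0.48·4.627 = 2.221
Arc 4: start y=0.000, vy=2.221 → t=0.453, apex=0.252, x_land=89.201, impact vy=-2.221
  bounce: vy ← 0.48·2.221 = 1.066
Arc 5: start y=0.000, vy=1.066 → t=0.218, apex=0.058, x_land=92.284, impact vy=-1.066
  bounce: vy ← 0.48·1.066 = 0.512

1 2.930 20.580 41.518
2 1.967 4.742 69.396
3 0.944 1.092 82.778
4 0.453 0.252 89.201
5 0.218 0.058 92.284
final: 92.284 0.512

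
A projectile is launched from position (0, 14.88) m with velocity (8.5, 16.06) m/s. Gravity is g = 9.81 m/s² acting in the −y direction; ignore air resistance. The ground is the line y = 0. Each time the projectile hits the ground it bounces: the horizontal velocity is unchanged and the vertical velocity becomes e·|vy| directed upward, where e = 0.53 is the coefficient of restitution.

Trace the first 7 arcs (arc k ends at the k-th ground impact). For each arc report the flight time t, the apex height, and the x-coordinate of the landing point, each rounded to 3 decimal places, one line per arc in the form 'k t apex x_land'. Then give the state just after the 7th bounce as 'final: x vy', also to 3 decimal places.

1 4.027 28.026 34.233
2 2.534 7.872 55.770
3 1.343 2.211 67.185
4 0.712 0.621 73.235
5 0.377 0.174 76.441
6 0.200 0.049 78.140
7 0.106 0.014 79.041
final: 79.041 0.275

Arc 1: start y=14.880, vy=16.060 → t=4.027, apex=28.026, x_land=34.233, impact vy=-23.449
  bounce: vy ← 0.53·23.449 = 12.428
Arc 2: start y=0.000, vy=12.428 → t=2.534, apex=7.872, x_land=55.770, impact vy=-12.428
  bounce: vy ← 0.53·12.428 = 6.587
Arc 3: start y=0.000, vy=6.587 → t=1.343, apex=2.211, x_land=67.185, impact vy=-6.587
  bounce: vy ← 0.53·6.587 = 3.491
Arc 4: start y=0.000, vy=3.491 → t=0.712, apex=0.621, x_land=73.235, impact vy=-3.491
  bounce: vy ← 0.53·3.491 = 1.850
Arc 5: start y=0.000, vy=1.850 → t=0.377, apex=0.174, x_land=76.441, impact vy=-1.850
  bounce: vy ← 0.53·1.850 = 0.981
Arc 6: start y=0.000, vy=0.981 → t=0.200, apex=0.049, x_land=78.140, impact vy=-0.981
  bounce: vy ← 0.53·0.981 = 0.520
Arc 7: start y=0.000, vy=0.520 → t=0.106, apex=0.014, x_land=79.041, impact vy=-0.520
  bounce: vy ← 0.53·0.520 = 0.275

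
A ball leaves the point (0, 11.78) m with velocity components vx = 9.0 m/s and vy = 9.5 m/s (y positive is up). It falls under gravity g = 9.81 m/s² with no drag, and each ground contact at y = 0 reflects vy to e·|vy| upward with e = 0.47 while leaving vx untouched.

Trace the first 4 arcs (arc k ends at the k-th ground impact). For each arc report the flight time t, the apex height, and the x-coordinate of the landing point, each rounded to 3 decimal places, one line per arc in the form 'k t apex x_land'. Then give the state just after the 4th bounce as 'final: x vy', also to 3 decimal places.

Arc 1: start y=11.780, vy=9.500 → t=2.796, apex=16.380, x_land=25.162, impact vy=-17.927
  bounce: vy ← 0.47·17.927 = 8.426
Arc 2: start y=0.000, vy=8.426 → t=1.718, apex=3.618, x_land=40.622, impact vy=-8.426
  bounce: vy ← 0.47·8.426 = 3.960
Arc 3: start y=0.000, vy=3.960 → t=0.807, apex=0.799, x_land=47.888, impact vy=-3.960
  bounce: vy ← 0.47·3.960 = 1.861
Arc 4: start y=0.000, vy=1.861 → t=0.379, apex=0.177, x_land=51.303, impact vy=-1.861
  bounce: vy ← 0.47·1.861 = 0.875

1 2.796 16.380 25.162
2 1.718 3.618 40.622
3 0.807 0.799 47.888
4 0.379 0.177 51.303
final: 51.303 0.875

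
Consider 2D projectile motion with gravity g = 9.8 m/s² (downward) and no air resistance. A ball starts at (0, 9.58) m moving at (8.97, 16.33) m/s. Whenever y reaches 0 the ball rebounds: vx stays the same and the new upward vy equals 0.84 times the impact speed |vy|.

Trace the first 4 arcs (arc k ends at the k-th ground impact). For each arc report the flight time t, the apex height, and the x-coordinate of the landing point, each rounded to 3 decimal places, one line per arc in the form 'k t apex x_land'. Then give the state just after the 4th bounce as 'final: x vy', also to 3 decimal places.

Arc 1: start y=9.580, vy=16.330 → t=3.842, apex=23.186, x_land=34.459, impact vy=-21.318
  bounce: vy ← 0.84·21.318 = 17.907
Arc 2: start y=0.000, vy=17.907 → t=3.654, apex=16.360, x_land=67.239, impact vy=-17.907
  bounce: vy ← 0.84·17.907 = 15.042
Arc 3: start y=0.000, vy=15.042 → t=3.070, apex=11.543, x_land=94.775, impact vy=-15.042
  bounce: vy ← 0.84·15.042 = 12.635
Arc 4: start y=0.000, vy=12.635 → t=2.579, apex=8.145, x_land=117.904, impact vy=-12.635
  bounce: vy ← 0.84·12.635 = 10.613

1 3.842 23.186 34.459
2 3.654 16.360 67.239
3 3.070 11.543 94.775
4 2.579 8.145 117.904
final: 117.904 10.613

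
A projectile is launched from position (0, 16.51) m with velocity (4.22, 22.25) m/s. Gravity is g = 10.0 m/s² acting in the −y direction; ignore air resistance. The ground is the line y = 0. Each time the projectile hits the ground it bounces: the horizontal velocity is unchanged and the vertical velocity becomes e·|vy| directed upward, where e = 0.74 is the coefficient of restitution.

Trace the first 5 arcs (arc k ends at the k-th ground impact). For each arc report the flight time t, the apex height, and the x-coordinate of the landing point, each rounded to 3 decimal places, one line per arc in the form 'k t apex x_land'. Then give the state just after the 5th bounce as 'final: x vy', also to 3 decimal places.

Arc 1: start y=16.510, vy=22.250 → t=5.098, apex=41.263, x_land=21.512, impact vy=-28.727
  bounce: vy ← 0.74·28.727 = 21.258
Arc 2: start y=0.000, vy=21.258 → t=4.252, apex=22.596, x_land=39.454, impact vy=-21.258
  bounce: vy ← 0.74·21.258 = 15.731
Arc 3: start y=0.000, vy=15.731 → t=3.146, apex=12.373, x_land=52.731, impact vy=-15.731
  bounce: vy ← 0.74·15.731 = 11.641
Arc 4: start y=0.000, vy=11.641 → t=2.328, apex=6.776, x_land=62.557, impact vy=-11.641
  bounce: vy ← 0.74·11.641 = 8.614
Arc 5: start y=0.000, vy=8.614 → t=1.723, apex=3.710, x_land=69.827, impact vy=-8.614
  bounce: vy ← 0.74·8.614 = 6.375

1 5.098 41.263 21.512
2 4.252 22.596 39.454
3 3.146 12.373 52.731
4 2.328 6.776 62.557
5 1.723 3.710 69.827
final: 69.827 6.375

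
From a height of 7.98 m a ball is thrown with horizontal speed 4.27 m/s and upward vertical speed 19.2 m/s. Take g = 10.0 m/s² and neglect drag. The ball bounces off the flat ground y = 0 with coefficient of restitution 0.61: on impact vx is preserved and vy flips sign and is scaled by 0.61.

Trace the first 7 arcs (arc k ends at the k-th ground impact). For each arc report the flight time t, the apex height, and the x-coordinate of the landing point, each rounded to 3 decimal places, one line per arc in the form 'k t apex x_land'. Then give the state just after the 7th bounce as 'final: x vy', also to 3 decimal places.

Arc 1: start y=7.980, vy=19.200 → t=4.218, apex=26.412, x_land=18.012, impact vy=-22.983
  bounce: vy ← 0.61·22.983 = 14.020
Arc 2: start y=0.000, vy=14.020 → t=2.804, apex=9.828, x_land=29.985, impact vy=-14.020
  bounce: vy ← 0.61·14.020 = 8.552
Arc 3: start y=0.000, vy=8.552 → t=1.710, apex=3.657, x_land=37.289, impact vy=-8.552
  bounce: vy ← 0.61·8.552 = 5.217
Arc 4: start y=0.000, vy=5.217 → t=1.043, apex=1.361, x_land=41.744, impact vy=-5.217
  bounce: vy ← 0.61·5.217 = 3.182
Arc 5: start y=0.000, vy=3.182 → t=0.636, apex=0.506, x_land=44.462, impact vy=-3.182
  bounce: vy ← 0.61·3.182 = 1.941
Arc 6: start y=0.000, vy=1.941 → t=0.388, apex=0.188, x_land=46.119, impact vy=-1.941
  bounce: vy ← 0.61·1.941 = 1.184
Arc 7: start y=0.000, vy=1.184 → t=0.237, apex=0.070, x_land=47.131, impact vy=-1.184
  bounce: vy ← 0.61·1.184 = 0.722

1 4.218 26.412 18.012
2 2.804 9.828 29.985
3 1.710 3.657 37.289
4 1.043 1.361 41.744
5 0.636 0.506 44.462
6 0.388 0.188 46.119
7 0.237 0.070 47.131
final: 47.131 0.722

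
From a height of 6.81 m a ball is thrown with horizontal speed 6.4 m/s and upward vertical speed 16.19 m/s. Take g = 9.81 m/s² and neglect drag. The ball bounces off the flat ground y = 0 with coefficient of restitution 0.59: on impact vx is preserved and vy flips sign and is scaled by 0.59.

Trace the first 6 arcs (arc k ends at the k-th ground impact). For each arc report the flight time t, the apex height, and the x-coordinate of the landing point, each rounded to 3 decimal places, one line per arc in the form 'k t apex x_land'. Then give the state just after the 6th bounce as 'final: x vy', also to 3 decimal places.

1 3.678 20.170 23.540
2 2.393 7.021 38.854
3 1.412 2.444 47.890
4 0.833 0.851 53.221
5 0.491 0.296 56.366
6 0.290 0.103 58.221
final: 58.221 0.839

Arc 1: start y=6.810, vy=16.190 → t=3.678, apex=20.170, x_land=23.540, impact vy=-19.893
  bounce: vy ← 0.59·19.893 = 11.737
Arc 2: start y=0.000, vy=11.737 → t=2.393, apex=7.021, x_land=38.854, impact vy=-11.737
  bounce: vy ← 0.59·11.737 = 6.925
Arc 3: start y=0.000, vy=6.925 → t=1.412, apex=2.444, x_land=47.890, impact vy=-6.925
  bounce: vy ← 0.59·6.925 = 4.086
Arc 4: start y=0.000, vy=4.086 → t=0.833, apex=0.851, x_land=53.221, impact vy=-4.086
  bounce: vy ← 0.59·4.086 = 2.410
Arc 5: start y=0.000, vy=2.410 → t=0.491, apex=0.296, x_land=56.366, impact vy=-2.410
  bounce: vy ← 0.59·2.410 = 1.422
Arc 6: start y=0.000, vy=1.422 → t=0.290, apex=0.103, x_land=58.221, impact vy=-1.422
  bounce: vy ← 0.59·1.422 = 0.839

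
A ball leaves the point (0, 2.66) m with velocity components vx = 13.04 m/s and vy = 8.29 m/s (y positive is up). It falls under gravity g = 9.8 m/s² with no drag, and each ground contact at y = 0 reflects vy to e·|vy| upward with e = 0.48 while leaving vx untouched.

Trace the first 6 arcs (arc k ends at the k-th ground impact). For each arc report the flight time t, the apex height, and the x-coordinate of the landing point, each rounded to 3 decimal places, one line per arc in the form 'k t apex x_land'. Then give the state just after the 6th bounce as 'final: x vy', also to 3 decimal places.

Arc 1: start y=2.660, vy=8.290 → t=1.968, apex=6.166, x_land=25.659, impact vy=-10.994
  bounce: vy ← 0.48·10.994 = 5.277
Arc 2: start y=0.000, vy=5.277 → t=1.077, apex=1.421, x_land=39.702, impact vy=-5.277
  bounce: vy ← 0.48·5.277 = 2.533
Arc 3: start y=0.000, vy=2.533 → t=0.517, apex=0.327, x_land=46.443, impact vy=-2.533
  bounce: vy ← 0.48·2.533 = 1.216
Arc 4: start y=0.000, vy=1.216 → t=0.248, apex=0.075, x_land=49.678, impact vy=-1.216
  bounce: vy ← 0.48·1.216 = 0.584
Arc 5: start y=0.000, vy=0.584 → t=0.119, apex=0.017, x_land=51.231, impact vy=-0.584
  bounce: vy ← 0.48·0.584 = 0.280
Arc 6: start y=0.000, vy=0.280 → t=0.057, apex=0.004, x_land=51.977, impact vy=-0.280
  bounce: vy ← 0.48·0.280 = 0.134

1 1.968 6.166 25.659
2 1.077 1.421 39.702
3 0.517 0.327 46.443
4 0.248 0.075 49.678
5 0.119 0.017 51.231
6 0.057 0.004 51.977
final: 51.977 0.134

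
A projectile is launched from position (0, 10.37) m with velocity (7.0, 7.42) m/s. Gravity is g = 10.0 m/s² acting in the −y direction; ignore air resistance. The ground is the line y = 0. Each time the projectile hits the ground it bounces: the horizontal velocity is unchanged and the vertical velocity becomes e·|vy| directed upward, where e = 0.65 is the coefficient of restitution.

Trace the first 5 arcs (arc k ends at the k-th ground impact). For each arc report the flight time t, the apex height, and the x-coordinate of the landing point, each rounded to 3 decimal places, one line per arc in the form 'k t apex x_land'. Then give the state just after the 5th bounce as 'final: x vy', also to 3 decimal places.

Arc 1: start y=10.370, vy=7.420 → t=2.362, apex=13.123, x_land=16.534, impact vy=-16.201
  bounce: vy ← 0.65·16.201 = 10.530
Arc 2: start y=0.000, vy=10.530 → t=2.106, apex=5.544, x_land=31.277, impact vy=-10.530
  bounce: vy ← 0.65·10.530 = 6.845
Arc 3: start y=0.000, vy=6.845 → t=1.369, apex=2.343, x_land=40.859, impact vy=-6.845
  bounce: vy ← 0.65·6.845 = 4.449
Arc 4: start y=0.000, vy=4.449 → t=0.890, apex=0.990, x_land=47.088, impact vy=-4.449
  bounce: vy ← 0.65·4.449 = 2.892
Arc 5: start y=0.000, vy=2.892 → t=0.578, apex=0.418, x_land=51.137, impact vy=-2.892
  bounce: vy ← 0.65·2.892 = 1.880

1 2.362 13.123 16.534
2 2.106 5.544 31.277
3 1.369 2.343 40.859
4 0.890 0.990 47.088
5 0.578 0.418 51.137
final: 51.137 1.880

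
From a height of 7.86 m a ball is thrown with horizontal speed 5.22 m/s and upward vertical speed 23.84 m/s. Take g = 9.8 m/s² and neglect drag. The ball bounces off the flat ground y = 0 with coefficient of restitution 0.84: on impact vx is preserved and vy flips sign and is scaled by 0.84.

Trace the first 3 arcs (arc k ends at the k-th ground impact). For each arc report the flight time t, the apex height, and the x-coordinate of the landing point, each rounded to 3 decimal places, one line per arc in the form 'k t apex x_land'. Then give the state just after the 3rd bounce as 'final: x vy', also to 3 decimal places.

Arc 1: start y=7.860, vy=23.840 → t=5.175, apex=36.857, x_land=27.015, impact vy=-26.878
  bounce: vy ← 0.84·26.878 = 22.577
Arc 2: start y=0.000, vy=22.577 → t=4.608, apex=26.006, x_land=51.066, impact vy=-22.577
  bounce: vy ← 0.84·22.577 = 18.965
Arc 3: start y=0.000, vy=18.965 → t=3.870, apex=18.350, x_land=71.270, impact vy=-18.965
  bounce: vy ← 0.84·18.965 = 15.930

1 5.175 36.857 27.015
2 4.608 26.006 51.066
3 3.870 18.350 71.270
final: 71.270 15.930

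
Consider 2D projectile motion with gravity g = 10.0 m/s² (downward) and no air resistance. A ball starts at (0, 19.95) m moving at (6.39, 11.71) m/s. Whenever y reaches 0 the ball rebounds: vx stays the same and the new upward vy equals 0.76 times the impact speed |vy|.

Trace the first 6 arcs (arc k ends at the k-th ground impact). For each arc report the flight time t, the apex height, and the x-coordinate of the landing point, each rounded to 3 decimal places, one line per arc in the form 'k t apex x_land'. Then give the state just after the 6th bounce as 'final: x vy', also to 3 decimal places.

Arc 1: start y=19.950, vy=11.710 → t=3.486, apex=26.806, x_land=22.278, impact vy=-23.154
  bounce: vy ← 0.76·23.154 = 17.597
Arc 2: start y=0.000, vy=17.597 → t=3.519, apex=15.483, x_land=44.768, impact vy=-17.597
  bounce: vy ← 0.76·17.597 = 13.374
Arc 3: start y=0.000, vy=13.374 → t=2.675, apex=8.943, x_land=61.860, impact vy=-13.374
  bounce: vy ← 0.76·13.374 = 10.164
Arc 4: start y=0.000, vy=10.164 → t=2.033, apex=5.166, x_land=74.849, impact vy=-10.164
  bounce: vy ← 0.76·10.164 = 7.725
Arc 5: start y=0.000, vy=7.725 → t=1.545, apex=2.984, x_land=84.722, impact vy=-7.725
  bounce: vy ← 0.76·7.725 = 5.871
Arc 6: start y=0.000, vy=5.871 → t=1.174, apex=1.723, x_land=92.225, impact vy=-5.871
  bounce: vy ← 0.76·5.871 = 4.462

1 3.486 26.806 22.278
2 3.519 15.483 44.768
3 2.675 8.943 61.860
4 2.033 5.166 74.849
5 1.545 2.984 84.722
6 1.174 1.723 92.225
final: 92.225 4.462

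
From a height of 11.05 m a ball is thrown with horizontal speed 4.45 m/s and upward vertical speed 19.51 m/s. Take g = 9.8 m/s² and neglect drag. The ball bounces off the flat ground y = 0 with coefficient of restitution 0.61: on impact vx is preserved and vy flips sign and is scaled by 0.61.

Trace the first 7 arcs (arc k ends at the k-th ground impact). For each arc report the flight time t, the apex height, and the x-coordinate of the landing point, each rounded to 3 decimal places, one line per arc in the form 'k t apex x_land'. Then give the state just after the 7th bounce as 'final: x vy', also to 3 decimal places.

Arc 1: start y=11.050, vy=19.510 → t=4.484, apex=30.470, x_land=19.956, impact vy=-24.438
  bounce: vy ← 0.61·24.438 = 14.907
Arc 2: start y=0.000, vy=14.907 → t=3.042, apex=11.338, x_land=33.494, impact vy=-14.907
  bounce: vy ← 0.61·14.907 = 9.093
Arc 3: start y=0.000, vy=9.093 → t=1.856, apex=4.219, x_land=41.753, impact vy=-9.093
  bounce: vy ← 0.61·9.093 = 5.547
Arc 4: start y=0.000, vy=5.547 → t=1.132, apex=1.570, x_land=46.790, impact vy=-5.547
  bounce: vy ← 0.61·5.547 = 3.384
Arc 5: start y=0.000, vy=3.384 → t=0.691, apex=0.584, x_land=49.863, impact vy=-3.384
  bounce: vy ← 0.61·3.384 = 2.064
Arc 6: start y=0.000, vy=2.064 → t=0.421, apex=0.217, x_land=51.737, impact vy=-2.064
  bounce: vy ← 0.61·2.064 = 1.259
Arc 7: start y=0.000, vy=1.259 → t=0.257, apex=0.081, x_land=52.881, impact vy=-1.259
  bounce: vy ← 0.61·1.259 = 0.768

1 4.484 30.470 19.956
2 3.042 11.338 33.494
3 1.856 4.219 41.753
4 1.132 1.570 46.790
5 0.691 0.584 49.863
6 0.421 0.217 51.737
7 0.257 0.081 52.881
final: 52.881 0.768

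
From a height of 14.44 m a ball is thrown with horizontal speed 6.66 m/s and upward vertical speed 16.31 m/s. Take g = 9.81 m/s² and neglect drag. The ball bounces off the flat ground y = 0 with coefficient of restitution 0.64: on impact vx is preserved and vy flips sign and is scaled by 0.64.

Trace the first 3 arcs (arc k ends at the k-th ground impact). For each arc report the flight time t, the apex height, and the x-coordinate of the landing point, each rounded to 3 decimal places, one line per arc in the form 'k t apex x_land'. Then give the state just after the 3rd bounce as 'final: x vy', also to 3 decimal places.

Arc 1: start y=14.440, vy=16.310 → t=4.052, apex=27.998, x_land=26.985, impact vy=-23.438
  bounce: vy ← 0.64·23.438 = 15.000
Arc 2: start y=0.000, vy=15.000 → t=3.058, apex=11.468, x_land=47.352, impact vy=-15.000
  bounce: vy ← 0.64·15.000 = 9.600
Arc 3: start y=0.000, vy=9.600 → t=1.957, apex=4.697, x_land=60.387, impact vy=-9.600
  bounce: vy ← 0.64·9.600 = 6.144

1 4.052 27.998 26.985
2 3.058 11.468 47.352
3 1.957 4.697 60.387
final: 60.387 6.144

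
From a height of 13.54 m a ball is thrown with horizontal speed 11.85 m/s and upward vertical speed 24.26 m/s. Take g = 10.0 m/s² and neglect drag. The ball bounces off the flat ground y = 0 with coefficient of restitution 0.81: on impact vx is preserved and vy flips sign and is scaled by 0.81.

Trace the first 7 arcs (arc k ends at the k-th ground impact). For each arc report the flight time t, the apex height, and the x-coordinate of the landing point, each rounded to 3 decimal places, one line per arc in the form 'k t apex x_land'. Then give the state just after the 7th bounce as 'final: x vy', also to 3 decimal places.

Arc 1: start y=13.540, vy=24.260 → t=5.357, apex=42.967, x_land=63.486, impact vy=-29.315
  bounce: vy ← 0.81·29.315 = 23.745
Arc 2: start y=0.000, vy=23.745 → t=4.749, apex=28.191, x_land=119.761, impact vy=-23.745
  bounce: vy ← 0.81·23.745 = 19.233
Arc 3: start y=0.000, vy=19.233 → t=3.847, apex=18.496, x_land=165.344, impact vy=-19.233
  bounce: vy ← 0.81·19.233 = 15.579
Arc 4: start y=0.000, vy=15.579 → t=3.116, apex=12.135, x_land=202.266, impact vy=-15.579
  bounce: vy ← 0.81·15.579 = 12.619
Arc 5: start y=0.000, vy=12.619 → t=2.524, apex=7.962, x_land=232.173, impact vy=-12.619
  bounce: vy ← 0.81·12.619 = 10.221
Arc 6: start y=0.000, vy=10.221 → t=2.044, apex=5.224, x_land=256.398, impact vy=-10.221
  bounce: vy ← 0.81·10.221 = 8.279
Arc 7: start y=0.000, vy=8.279 → t=1.656, apex=3.427, x_land=276.020, impact vy=-8.279
  bounce: vy ← 0.81·8.279 = 6.706

1 5.357 42.967 63.486
2 4.749 28.191 119.761
3 3.847 18.496 165.344
4 3.116 12.135 202.266
5 2.524 7.962 232.173
6 2.044 5.224 256.398
7 1.656 3.427 276.020
final: 276.020 6.706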